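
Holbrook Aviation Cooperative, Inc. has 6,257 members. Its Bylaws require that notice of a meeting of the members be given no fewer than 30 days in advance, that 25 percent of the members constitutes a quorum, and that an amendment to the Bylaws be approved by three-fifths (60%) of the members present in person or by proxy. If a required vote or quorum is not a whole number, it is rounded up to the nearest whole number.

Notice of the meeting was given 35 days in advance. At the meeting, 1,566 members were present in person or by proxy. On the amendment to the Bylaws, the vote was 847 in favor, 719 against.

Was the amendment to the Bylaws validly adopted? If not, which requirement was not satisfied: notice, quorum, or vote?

Notice: 35 days given; 30 required. Satisfied.
Quorum: 25% of 6,257 = 1,564.25, rounded up to 1,565; 1,566 present. Satisfied.
Vote: requires three-fifths of those present (1,566); 3/5 of 1566 = 939.60, rounded up to 940, so 940 needed; 847 in favor. Not satisfied.

Invalid — vote requirement not satisfied.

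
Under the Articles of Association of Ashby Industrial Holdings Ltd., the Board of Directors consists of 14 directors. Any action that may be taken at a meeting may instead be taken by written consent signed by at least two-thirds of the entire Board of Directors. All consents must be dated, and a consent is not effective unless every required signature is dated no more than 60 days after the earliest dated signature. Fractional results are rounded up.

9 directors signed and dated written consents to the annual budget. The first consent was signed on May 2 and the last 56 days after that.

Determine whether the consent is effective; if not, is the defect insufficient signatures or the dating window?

Not effective — insufficient signatures.

Signatures required: at least two-thirds of 14 — 2/3 of 14 = 9.33, rounded up to 10, so 10 needed; 9 signed. Insufficient.
Dating window: the latest signature is 56 days after the earliest; the limit is 60 days. Within the window.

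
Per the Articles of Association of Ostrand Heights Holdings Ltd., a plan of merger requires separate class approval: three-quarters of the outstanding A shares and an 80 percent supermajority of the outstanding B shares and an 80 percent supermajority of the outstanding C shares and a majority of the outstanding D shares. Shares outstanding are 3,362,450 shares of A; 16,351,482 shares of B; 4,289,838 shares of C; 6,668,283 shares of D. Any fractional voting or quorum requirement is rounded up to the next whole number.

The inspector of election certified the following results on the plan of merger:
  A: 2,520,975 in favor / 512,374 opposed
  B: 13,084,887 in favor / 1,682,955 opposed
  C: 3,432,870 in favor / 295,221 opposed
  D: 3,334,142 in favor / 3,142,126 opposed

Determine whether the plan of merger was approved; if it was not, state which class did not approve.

Not approved — the A shares did not give the required vote.

A: 3/4 of 3362450 = 2521837.50, rounded up to 2521838; 2,521,838 required, 2,520,975 in favor — not approved.
B: 4/5 of 16351482 = 13081185.60, rounded up to 13081186; 13,081,186 required, 13,084,887 in favor — approved.
C: 4/5 of 4289838 = 3431870.40, rounded up to 3431871; 3,431,871 required, 3,432,870 in favor — approved.
D: a majority of 6668283 is 3334142; 3,334,142 required, 3,334,142 in favor — approved.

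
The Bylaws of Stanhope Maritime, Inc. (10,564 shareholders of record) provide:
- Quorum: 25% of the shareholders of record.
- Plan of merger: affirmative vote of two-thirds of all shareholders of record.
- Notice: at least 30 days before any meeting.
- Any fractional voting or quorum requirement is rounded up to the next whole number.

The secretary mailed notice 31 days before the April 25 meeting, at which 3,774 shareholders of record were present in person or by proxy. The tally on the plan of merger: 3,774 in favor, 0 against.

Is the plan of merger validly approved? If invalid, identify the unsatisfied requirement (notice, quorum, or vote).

Notice: 31 days given; 30 required. Satisfied.
Quorum: 25% of 10,564 = 2,641; 3,774 present. Satisfied.
Vote: requires two-thirds of all shareholders of record (10,564); 2/3 of 10564 = 7042.67, rounded up to 7043, so 7,043 needed; 3,774 in favor. Not satisfied.

Invalid — vote requirement not satisfied.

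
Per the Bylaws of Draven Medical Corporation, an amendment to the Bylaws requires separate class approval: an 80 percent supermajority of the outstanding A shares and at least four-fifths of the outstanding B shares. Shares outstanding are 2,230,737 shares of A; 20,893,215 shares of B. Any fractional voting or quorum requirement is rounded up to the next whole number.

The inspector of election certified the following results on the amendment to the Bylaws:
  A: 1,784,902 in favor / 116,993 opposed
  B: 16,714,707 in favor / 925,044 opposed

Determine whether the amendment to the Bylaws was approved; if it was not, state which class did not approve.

A: 4/5 of 2230737 = 1784589.60, rounded up to 1784590; 1,784,590 required, 1,784,902 in favor — approved.
B: 4/5 of 20893215 = 16714572; 16,714,572 required, 16,714,707 in favor — approved.

Approved — every class gave the required vote.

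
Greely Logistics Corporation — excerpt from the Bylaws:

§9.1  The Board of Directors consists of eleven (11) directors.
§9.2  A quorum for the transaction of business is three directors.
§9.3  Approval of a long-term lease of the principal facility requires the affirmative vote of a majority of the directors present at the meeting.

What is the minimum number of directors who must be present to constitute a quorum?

3

The quorum is fixed at 3.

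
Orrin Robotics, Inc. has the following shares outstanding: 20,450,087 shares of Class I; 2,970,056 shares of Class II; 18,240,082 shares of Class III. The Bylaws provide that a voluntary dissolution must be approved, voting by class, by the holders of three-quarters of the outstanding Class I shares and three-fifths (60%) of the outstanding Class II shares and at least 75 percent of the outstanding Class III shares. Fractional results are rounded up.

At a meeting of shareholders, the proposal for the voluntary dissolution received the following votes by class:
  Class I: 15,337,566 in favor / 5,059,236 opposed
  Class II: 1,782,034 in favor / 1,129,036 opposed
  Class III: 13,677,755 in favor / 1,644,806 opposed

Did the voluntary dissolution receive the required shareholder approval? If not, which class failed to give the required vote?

Class I: 3/4 of 20450087 = 15337565.25, rounded up to 15337566; 15,337,566 required, 15,337,566 in favor — approved.
Class II: 3/5 of 2970056 = 1782033.60, rounded up to 1782034; 1,782,034 required, 1,782,034 in favor — approved.
Class III: 3/4 of 18240082 = 13680061.50, rounded up to 13680062; 13,680,062 required, 13,677,755 in favor — not approved.

Not approved — the Class III shares did not give the required vote.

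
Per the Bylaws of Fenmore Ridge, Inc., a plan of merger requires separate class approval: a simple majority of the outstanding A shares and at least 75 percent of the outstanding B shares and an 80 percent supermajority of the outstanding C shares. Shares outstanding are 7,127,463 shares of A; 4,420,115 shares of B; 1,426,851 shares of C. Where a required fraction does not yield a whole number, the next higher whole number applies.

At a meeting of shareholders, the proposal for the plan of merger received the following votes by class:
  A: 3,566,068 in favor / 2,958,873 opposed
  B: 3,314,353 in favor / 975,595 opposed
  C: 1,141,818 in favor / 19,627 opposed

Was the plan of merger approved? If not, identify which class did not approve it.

Not approved — the B shares did not give the required vote.

A: a majority of 7127463 is 3563732; 3,563,732 required, 3,566,068 in favor — approved.
B: 3/4 of 4420115 = 3315086.25, rounded up to 3315087; 3,315,087 required, 3,314,353 in favor — not approved.
C: 4/5 of 1426851 = 1141480.80, rounded up to 1141481; 1,141,481 required, 1,141,818 in favor — approved.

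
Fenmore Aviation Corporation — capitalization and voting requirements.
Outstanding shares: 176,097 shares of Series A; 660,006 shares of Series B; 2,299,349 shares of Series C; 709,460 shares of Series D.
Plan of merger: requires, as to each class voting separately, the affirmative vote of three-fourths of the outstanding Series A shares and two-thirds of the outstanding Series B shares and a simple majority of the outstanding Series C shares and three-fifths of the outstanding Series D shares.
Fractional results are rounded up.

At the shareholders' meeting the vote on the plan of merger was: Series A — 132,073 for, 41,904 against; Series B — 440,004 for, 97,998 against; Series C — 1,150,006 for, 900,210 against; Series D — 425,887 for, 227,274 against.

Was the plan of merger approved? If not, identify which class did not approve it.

Series A: 3/4 of 176097 = 132072.75, rounded up to 132073; 132,073 required, 132,073 in favor — approved.
Series B: 2/3 of 660006 = 440004; 440,004 required, 440,004 in favor — approved.
Series C: a majority of 2299349 is 1149675; 1,149,675 required, 1,150,006 in favor — approved.
Series D: 3/5 of 709460 = 425676; 425,676 required, 425,887 in favor — approved.

Approved — every class gave the required vote.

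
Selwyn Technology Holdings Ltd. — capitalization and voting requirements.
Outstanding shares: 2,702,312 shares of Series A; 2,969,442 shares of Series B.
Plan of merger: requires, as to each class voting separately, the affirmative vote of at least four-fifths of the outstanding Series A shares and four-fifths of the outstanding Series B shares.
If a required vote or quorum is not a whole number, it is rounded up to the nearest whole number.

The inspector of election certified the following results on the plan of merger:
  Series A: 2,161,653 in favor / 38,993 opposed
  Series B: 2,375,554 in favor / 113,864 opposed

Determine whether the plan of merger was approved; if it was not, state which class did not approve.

Not approved — the Series A shares did not give the required vote.

Series A: 4/5 of 2702312 = 2161849.60, rounded up to 2161850; 2,161,850 required, 2,161,653 in favor — not approved.
Series B: 4/5 of 2969442 = 2375553.60, rounded up to 2375554; 2,375,554 required, 2,375,554 in favor — approved.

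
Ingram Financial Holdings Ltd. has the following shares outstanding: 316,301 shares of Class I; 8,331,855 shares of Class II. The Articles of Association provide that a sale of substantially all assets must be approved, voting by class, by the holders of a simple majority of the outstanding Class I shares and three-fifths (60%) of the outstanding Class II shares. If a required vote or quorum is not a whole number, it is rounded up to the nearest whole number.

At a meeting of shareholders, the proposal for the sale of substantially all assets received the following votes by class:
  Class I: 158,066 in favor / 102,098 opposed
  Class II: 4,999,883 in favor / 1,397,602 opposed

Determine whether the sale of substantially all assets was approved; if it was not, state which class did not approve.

Not approved — the Class I shares did not give the required vote.

Class I: a majority of 316301 is 158151; 158,151 required, 158,066 in favor — not approved.
Class II: 3/5 of 8331855 = 4999113; 4,999,113 required, 4,999,883 in favor — approved.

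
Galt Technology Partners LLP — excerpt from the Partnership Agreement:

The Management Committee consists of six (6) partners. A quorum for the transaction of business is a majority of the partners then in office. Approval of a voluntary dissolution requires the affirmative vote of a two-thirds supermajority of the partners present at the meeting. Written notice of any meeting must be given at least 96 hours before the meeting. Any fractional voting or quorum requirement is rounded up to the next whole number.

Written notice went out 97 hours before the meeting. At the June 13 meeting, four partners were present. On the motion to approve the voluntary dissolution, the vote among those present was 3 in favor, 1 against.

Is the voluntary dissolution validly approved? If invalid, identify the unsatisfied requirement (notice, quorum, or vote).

Valid — all requirements satisfied.

Notice: 97 hours given; 96 required (97 ≥ 96). Satisfied.
Quorum: 4 present; quorum is 4. Satisfied.
Vote: the voluntary dissolution requires two-thirds of the partners present (4). 2/3 of 4 = 2.67, rounded up to 3, so 3 affirmative votes are needed; 3 voted in favor. Satisfied.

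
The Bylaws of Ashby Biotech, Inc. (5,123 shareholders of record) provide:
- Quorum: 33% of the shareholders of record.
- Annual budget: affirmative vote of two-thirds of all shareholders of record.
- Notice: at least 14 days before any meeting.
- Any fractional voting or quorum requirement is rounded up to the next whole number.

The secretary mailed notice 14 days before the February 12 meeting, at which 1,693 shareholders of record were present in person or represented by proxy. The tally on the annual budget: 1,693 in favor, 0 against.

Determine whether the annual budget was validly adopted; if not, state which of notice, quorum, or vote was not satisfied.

Notice: 14 days given; 14 required. Satisfied.
Quorum: 33% of 5,123 = 1,690.59, rounded up to 1,691; 1,693 present. Satisfied.
Vote: requires two-thirds of all shareholders of record (5,123); 2/3 of 5123 = 3415.33, rounded up to 3416, so 3,416 needed; 1,693 in favor. Not satisfied.

Invalid — vote requirement not satisfied.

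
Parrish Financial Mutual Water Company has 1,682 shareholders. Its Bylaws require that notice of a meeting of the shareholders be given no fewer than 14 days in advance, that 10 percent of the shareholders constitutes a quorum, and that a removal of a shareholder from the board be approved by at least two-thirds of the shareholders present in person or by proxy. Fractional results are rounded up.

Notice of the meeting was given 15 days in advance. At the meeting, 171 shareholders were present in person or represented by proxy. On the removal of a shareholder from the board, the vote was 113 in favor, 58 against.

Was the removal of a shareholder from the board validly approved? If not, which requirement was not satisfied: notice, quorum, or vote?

Invalid — vote requirement not satisfied.

Notice: 15 days given; 14 required. Satisfied.
Quorum: 10% of 1,682 = 168.20, rounded up to 169; 171 present. Satisfied.
Vote: requires two-thirds of those present (171); 2/3 of 171 = 114, so 114 needed; 113 in favor. Not satisfied.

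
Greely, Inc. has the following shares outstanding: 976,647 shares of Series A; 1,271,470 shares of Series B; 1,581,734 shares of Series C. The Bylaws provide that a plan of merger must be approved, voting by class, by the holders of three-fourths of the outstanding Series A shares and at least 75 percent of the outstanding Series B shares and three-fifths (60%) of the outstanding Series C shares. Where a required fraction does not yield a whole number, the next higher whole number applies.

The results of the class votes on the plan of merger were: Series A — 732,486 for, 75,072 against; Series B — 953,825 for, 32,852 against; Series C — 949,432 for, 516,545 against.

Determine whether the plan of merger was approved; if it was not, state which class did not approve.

Series A: 3/4 of 976647 = 732485.25, rounded up to 732486; 732,486 required, 732,486 in favor — approved.
Series B: 3/4 of 1271470 = 953602.50, rounded up to 953603; 953,603 required, 953,825 in favor — approved.
Series C: 3/5 of 1581734 = 949040.40, rounded up to 949041; 949,041 required, 949,432 in favor — approved.

Approved — every class gave the required vote.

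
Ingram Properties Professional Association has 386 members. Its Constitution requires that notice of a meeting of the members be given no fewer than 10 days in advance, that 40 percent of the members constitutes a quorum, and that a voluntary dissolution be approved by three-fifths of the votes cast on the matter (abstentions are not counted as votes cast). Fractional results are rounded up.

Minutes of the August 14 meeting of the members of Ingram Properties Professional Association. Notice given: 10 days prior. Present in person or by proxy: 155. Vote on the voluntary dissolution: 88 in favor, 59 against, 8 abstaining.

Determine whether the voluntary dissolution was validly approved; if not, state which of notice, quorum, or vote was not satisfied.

Invalid — vote requirement not satisfied.

Notice: 10 days given; 10 required. Satisfied.
Quorum: 40% of 386 = 154.40, rounded up to 155; 155 present. Satisfied.
Vote: requires three-fifths of the votes cast (155 − 8 abstaining = 147); 3/5 of 147 = 88.20, rounded up to 89, so 89 needed; 88 in favor. Not satisfied.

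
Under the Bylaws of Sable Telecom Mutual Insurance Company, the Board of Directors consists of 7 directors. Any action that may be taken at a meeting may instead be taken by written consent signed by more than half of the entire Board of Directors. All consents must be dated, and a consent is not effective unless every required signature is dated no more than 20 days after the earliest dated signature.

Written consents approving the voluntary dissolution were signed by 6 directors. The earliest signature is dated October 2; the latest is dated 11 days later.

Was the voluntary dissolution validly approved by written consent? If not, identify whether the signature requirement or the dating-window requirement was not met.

Signatures required: more than half of 7 — a majority of 7 is 4, so 4 needed; 6 signed. Sufficient.
Dating window: the latest signature is 11 days after the earliest; the limit is 20 days. Within the window.

Effective — both the signature and dating-window requirements are satisfied.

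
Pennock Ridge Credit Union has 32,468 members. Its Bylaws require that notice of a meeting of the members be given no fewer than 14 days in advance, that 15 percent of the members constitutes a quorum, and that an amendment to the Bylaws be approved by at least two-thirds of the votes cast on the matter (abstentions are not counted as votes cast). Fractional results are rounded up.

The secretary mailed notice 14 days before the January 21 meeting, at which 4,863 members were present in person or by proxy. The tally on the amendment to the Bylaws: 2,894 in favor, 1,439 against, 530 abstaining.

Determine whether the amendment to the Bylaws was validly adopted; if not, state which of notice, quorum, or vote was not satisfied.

Notice: 14 days given; 14 required. Satisfied.
Quorum: 15% of 32,468 = 4,870.20, rounded up to 4,871; 4,863 present. Not satisfied.
Vote: requires two-thirds of the votes cast (4,863 − 530 abstaining = 4,333); 2/3 of 4333 = 2888.67, rounded up to 2889, so 2,889 needed; 2,894 in favor. Satisfied.

Invalid — quorum requirement not satisfied.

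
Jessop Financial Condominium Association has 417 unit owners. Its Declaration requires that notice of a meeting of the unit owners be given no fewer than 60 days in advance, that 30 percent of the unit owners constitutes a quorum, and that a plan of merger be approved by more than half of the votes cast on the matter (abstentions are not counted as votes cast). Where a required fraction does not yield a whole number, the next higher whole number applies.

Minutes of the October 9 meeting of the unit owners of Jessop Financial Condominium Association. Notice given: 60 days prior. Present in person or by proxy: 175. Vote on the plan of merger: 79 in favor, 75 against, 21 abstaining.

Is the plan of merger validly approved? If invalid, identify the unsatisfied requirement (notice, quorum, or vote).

Notice: 60 days given; 60 required. Satisfied.
Quorum: 30% of 417 = 125.10, rounded up to 126; 175 present. Satisfied.
Vote: requires a majority of the votes cast (175 − 21 abstaining = 154); a majority of 154 is 78, so 78 needed; 79 in favor. Satisfied.

Valid — all requirements satisfied.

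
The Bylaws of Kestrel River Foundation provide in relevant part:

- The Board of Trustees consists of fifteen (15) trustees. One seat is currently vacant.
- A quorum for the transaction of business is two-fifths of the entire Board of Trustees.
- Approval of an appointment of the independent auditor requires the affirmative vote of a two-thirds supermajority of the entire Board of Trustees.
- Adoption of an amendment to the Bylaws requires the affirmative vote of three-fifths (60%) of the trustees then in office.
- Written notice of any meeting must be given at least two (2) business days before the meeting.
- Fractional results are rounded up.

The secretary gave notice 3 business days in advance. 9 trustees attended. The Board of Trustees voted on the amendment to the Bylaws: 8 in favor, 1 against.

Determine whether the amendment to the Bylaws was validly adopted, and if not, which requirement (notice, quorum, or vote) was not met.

Notice: 3 business days given; 2 required (3 ≥ 2). Satisfied.
Quorum: 9 present; quorum is 6. Satisfied.
Vote: the amendment to the Bylaws requires three-fifths of the trustees then in office (14). 3/5 of 14 = 8.40, rounded up to 9, so 9 affirmative votes are needed; 8 voted in favor. Not satisfied.

Invalid — vote requirement not satisfied.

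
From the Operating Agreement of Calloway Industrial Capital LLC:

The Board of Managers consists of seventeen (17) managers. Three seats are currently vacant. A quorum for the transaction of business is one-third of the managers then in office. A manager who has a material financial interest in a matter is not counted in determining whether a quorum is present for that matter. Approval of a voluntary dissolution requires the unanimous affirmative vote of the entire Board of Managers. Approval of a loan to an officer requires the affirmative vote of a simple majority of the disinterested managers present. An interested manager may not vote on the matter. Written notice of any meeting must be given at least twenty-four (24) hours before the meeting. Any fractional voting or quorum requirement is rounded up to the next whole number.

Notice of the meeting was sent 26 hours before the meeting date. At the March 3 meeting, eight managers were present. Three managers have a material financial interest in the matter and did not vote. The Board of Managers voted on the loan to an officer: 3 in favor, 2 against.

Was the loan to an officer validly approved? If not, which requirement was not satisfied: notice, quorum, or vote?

Valid — all requirements satisfied.

Notice: 26 hours given; 24 required (26 ≥ 24). Satisfied.
Quorum: 8 present, but the 3 interested managers do not count, leaving 5. Quorum is 5. Satisfied.
Vote: the loan to an officer requires a majority of the disinterested managers present (8 − 3 = 5). A majority of 5 is 3, so 3 affirmative votes are needed; 3 voted in favor. Satisfied.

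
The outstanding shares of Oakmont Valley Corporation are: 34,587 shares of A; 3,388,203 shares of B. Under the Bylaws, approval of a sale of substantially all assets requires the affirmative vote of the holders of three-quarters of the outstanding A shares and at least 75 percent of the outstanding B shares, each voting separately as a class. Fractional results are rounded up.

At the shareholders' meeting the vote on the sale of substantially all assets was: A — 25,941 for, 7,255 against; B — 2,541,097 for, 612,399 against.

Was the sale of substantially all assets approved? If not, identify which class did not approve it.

A: 3/4 of 34587 = 25940.25, rounded up to 25941; 25,941 required, 25,941 in favor — approved.
B: 3/4 of 3388203 = 2541152.25, rounded up to 2541153; 2,541,153 required, 2,541,097 in favor — not approved.

Not approved — the B shares did not give the required vote.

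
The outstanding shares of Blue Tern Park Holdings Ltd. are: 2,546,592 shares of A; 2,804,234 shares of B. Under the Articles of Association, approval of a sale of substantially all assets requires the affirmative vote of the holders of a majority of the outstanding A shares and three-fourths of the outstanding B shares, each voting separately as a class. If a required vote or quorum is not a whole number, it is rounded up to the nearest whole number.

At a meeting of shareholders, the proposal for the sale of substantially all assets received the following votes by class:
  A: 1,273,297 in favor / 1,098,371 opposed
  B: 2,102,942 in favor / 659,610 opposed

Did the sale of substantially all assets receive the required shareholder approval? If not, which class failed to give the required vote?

Not approved — the B shares did not give the required vote.

A: a majority of 2546592 is 1273297; 1,273,297 required, 1,273,297 in favor — approved.
B: 3/4 of 2804234 = 2103175.50, rounded up to 2103176; 2,103,176 required, 2,102,942 in favor — not approved.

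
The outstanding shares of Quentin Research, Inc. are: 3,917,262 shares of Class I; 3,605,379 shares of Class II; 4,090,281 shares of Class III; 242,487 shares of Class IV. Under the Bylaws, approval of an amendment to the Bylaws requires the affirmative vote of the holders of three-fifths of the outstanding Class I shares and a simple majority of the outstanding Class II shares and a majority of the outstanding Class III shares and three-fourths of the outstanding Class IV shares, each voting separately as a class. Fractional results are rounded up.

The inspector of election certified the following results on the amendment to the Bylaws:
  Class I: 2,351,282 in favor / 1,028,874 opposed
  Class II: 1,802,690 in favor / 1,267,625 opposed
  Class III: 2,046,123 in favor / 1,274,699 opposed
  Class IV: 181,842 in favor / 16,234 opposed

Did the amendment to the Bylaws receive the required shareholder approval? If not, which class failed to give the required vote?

Class I: 3/5 of 3917262 = 2350357.20, rounded up to 2350358; 2,350,358 required, 2,351,282 in favor — approved.
Class II: a majority of 3605379 is 1802690; 1,802,690 required, 1,802,690 in favor — approved.
Class III: a majority of 4090281 is 2045141; 2,045,141 required, 2,046,123 in favor — approved.
Class IV: 3/4 of 242487 = 181865.25, rounded up to 181866; 181,866 required, 181,842 in favor — not approved.

Not approved — the Class IV shares did not give the required vote.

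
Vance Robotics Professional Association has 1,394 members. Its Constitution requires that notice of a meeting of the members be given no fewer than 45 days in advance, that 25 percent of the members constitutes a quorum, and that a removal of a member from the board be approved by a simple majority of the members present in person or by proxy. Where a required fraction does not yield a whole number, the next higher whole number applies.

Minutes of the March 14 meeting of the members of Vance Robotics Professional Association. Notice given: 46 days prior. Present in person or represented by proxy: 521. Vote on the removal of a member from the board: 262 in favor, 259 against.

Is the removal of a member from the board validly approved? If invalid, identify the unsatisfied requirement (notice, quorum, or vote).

Notice: 46 days given; 45 required. Satisfied.
Quorum: 25% of 1,394 = 348.50, rounded up to 349; 521 present. Satisfied.
Vote: requires a majority of those present (521); a majority of 521 is 261, so 261 needed; 262 in favor. Satisfied.

Valid — all requirements satisfied.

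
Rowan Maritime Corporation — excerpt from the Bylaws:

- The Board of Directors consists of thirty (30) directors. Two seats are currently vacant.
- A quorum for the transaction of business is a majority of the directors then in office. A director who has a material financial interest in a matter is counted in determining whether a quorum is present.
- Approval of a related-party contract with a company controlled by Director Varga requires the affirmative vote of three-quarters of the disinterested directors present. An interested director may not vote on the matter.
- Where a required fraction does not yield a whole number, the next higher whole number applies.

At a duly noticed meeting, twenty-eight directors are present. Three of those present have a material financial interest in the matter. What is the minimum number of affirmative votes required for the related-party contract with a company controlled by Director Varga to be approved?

19

The related-party contract with a company controlled by Director Varga requires three-fourths of the disinterested directors present (28 − 3 = 25).
3/4 of 25 = 18.75, rounded up to 19.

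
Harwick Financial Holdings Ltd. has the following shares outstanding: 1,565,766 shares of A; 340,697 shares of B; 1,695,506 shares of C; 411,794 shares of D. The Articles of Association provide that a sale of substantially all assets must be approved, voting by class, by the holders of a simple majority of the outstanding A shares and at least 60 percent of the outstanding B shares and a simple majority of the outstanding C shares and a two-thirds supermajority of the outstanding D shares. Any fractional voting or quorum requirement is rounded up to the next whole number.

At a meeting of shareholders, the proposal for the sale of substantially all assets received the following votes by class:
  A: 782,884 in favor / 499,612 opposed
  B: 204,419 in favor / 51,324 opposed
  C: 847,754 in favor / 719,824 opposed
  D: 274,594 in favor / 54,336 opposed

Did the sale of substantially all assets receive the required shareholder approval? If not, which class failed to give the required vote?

A: a majority of 1565766 is 782884; 782,884 required, 782,884 in favor — approved.
B: 3/5 of 340697 = 204418.20, rounded up to 204419; 204,419 required, 204,419 in favor — approved.
C: a majority of 1695506 is 847754; 847,754 required, 847,754 in favor — approved.
D: 2/3 of 411794 = 274529.33, rounded up to 274530; 274,530 required, 274,594 in favor — approved.

Approved — every class gave the required vote.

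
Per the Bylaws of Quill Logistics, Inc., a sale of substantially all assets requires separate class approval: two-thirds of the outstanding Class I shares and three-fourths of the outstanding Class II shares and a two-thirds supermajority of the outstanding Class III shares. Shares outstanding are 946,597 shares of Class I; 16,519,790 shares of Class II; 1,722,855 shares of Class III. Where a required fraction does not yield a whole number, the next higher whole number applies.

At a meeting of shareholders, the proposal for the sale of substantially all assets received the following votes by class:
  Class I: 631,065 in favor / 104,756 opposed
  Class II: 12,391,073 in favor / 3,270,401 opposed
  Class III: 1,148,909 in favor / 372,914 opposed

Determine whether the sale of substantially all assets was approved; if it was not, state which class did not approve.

Class I: 2/3 of 946597 = 631064.67, rounded up to 631065; 631,065 required, 631,065 in favor — approved.
Class II: 3/4 of 16519790 = 12389842.50, rounded up to 12389843; 12,389,843 required, 12,391,073 in favor — approved.
Class III: 2/3 of 1722855 = 1148570; 1,148,570 required, 1,148,909 in favor — approved.

Approved — every class gave the required vote.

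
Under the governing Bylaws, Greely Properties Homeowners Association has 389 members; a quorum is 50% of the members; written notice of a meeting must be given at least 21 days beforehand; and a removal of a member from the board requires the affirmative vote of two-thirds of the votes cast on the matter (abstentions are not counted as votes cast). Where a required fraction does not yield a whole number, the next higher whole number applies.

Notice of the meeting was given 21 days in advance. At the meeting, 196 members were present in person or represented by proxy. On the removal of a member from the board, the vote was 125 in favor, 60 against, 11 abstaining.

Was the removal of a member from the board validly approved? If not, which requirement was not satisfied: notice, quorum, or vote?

Valid — all requirements satisfied.

Notice: 21 days given; 21 required. Satisfied.
Quorum: 50% of 389 = 194.50, rounded up to 195; 196 present. Satisfied.
Vote: requires two-thirds of the votes cast (196 − 11 abstaining = 185); 2/3 of 185 = 123.33, rounded up to 124, so 124 needed; 125 in favor. Satisfied.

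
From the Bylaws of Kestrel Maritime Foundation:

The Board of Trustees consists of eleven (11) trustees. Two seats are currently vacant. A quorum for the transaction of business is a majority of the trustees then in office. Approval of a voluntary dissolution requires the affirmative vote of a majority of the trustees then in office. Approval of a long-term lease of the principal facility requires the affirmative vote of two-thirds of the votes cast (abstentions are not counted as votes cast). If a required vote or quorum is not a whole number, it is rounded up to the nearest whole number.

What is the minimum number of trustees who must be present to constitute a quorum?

A majority of 9 is 5.

5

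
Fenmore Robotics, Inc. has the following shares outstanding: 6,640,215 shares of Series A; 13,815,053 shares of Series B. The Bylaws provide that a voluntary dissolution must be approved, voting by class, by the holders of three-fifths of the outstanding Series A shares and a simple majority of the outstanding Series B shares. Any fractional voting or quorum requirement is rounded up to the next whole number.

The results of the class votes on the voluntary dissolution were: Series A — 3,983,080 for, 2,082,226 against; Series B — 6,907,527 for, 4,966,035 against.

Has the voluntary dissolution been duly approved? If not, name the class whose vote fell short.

Not approved — the Series A shares did not give the required vote.

Series A: 3/5 of 6640215 = 3984129; 3,984,129 required, 3,983,080 in favor — not approved.
Series B: a majority of 13815053 is 6907527; 6,907,527 required, 6,907,527 in favor — approved.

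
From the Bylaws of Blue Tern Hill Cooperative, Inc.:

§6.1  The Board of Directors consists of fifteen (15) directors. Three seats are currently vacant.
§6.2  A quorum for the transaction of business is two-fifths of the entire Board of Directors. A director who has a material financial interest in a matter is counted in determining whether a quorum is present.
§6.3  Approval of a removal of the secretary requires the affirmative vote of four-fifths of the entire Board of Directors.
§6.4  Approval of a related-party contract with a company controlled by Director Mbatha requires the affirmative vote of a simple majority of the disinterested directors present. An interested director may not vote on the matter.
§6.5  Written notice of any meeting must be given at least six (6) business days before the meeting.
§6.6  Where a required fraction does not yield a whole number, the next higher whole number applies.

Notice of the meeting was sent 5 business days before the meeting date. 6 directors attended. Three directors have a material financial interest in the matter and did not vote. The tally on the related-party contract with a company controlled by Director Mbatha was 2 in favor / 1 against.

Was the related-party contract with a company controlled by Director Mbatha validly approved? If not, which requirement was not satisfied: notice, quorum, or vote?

Notice: 5 business days given; 6 required (5 < 6). Not satisfied.
Quorum: 6 present (interested directors count toward quorum); quorum is 6. Satisfied.
Vote: the related-party contract with a company controlled by Director Mbatha requires a majority of the disinterested directors present (6 − 3 = 3). A majority of 3 is 2, so 2 affirmative votes are needed; 2 voted in favor. Satisfied.

Invalid — notice requirement not satisfied.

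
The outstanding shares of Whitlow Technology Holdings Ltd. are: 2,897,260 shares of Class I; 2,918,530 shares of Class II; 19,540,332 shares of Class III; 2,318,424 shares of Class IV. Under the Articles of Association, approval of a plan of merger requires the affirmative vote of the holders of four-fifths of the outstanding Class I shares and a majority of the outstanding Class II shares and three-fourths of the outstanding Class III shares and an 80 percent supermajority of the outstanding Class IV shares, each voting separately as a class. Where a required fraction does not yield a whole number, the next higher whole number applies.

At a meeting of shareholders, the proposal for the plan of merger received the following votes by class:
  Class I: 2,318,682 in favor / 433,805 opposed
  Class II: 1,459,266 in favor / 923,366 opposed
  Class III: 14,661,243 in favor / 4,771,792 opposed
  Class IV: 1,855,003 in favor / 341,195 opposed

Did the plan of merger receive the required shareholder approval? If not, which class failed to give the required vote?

Approved — every class gave the required vote.

Class I: 4/5 of 2897260 = 2317808; 2,317,808 required, 2,318,682 in favor — approved.
Class II: a majority of 2918530 is 1459266; 1,459,266 required, 1,459,266 in favor — approved.
Class III: 3/4 of 19540332 = 14655249; 14,655,249 required, 14,661,243 in favor — approved.
Class IV: 4/5 of 2318424 = 1854739.20, rounded up to 1854740; 1,854,740 required, 1,855,003 in favor — approved.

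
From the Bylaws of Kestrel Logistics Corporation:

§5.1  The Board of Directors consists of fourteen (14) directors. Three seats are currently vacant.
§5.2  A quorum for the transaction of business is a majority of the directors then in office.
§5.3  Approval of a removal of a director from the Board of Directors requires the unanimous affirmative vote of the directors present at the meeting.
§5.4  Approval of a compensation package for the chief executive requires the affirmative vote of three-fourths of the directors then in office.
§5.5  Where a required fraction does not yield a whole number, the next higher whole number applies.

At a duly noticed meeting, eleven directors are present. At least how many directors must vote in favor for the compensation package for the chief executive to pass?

The compensation package for the chief executive requires three-fourths of the directors then in office (11).
3/4 of 11 = 8.25, rounded up to 9.

9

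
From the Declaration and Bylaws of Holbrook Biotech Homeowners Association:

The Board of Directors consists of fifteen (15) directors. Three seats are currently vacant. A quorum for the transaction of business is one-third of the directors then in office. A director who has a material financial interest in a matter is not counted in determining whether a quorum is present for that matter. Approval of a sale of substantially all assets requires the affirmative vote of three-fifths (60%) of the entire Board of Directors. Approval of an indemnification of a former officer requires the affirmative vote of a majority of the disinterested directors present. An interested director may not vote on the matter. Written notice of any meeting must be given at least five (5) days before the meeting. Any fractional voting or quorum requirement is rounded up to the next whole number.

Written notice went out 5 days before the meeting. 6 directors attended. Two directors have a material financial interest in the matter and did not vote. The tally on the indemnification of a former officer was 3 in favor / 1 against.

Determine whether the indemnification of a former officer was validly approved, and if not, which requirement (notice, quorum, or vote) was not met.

Valid — all requirements satisfied.

Notice: 5 days given; 5 required (5 ≥ 5). Satisfied.
Quorum: 6 present, but the 2 interested directors do not count, leaving 4. Quorum is 4. Satisfied.
Vote: the indemnification of a former officer requires a majority of the disinterested directors present (6 − 2 = 4). A majority of 4 is 3, so 3 affirmative votes are needed; 3 voted in favor. Satisfied.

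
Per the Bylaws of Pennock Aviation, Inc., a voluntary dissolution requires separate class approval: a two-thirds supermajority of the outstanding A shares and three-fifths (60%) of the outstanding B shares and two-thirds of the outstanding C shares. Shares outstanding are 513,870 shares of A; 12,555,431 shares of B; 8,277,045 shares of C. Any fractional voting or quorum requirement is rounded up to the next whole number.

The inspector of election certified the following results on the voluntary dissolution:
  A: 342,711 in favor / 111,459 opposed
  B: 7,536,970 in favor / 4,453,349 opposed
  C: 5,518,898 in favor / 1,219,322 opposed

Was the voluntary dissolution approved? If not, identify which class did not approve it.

Approved — every class gave the required vote.

A: 2/3 of 513870 = 342580; 342,580 required, 342,711 in favor — approved.
B: 3/5 of 12555431 = 7533258.60, rounded up to 7533259; 7,533,259 required, 7,536,970 in favor — approved.
C: 2/3 of 8277045 = 5518030; 5,518,030 required, 5,518,898 in favor — approved.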